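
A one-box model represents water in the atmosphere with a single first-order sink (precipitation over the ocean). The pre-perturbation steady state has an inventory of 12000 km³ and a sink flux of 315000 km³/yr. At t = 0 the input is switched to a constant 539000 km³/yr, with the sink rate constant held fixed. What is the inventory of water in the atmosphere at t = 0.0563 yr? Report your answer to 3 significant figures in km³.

18600 km³

τ = M₀/F₀ = 12000/315000 = 0.03810 yr; rate constant k = 1/τ.
New steady state M_∞ = F₁/k = F₁·τ = 539000 × 0.03810 = 20533 km³.
M(t) = M_∞ + (M₀ − M_∞)·e^(−t/τ); t/τ = 0.0563/0.03810 = 1.478, so e^(−t/τ) = 0.2281.
M(t) = 20533 − 8533 × 0.2281 = 18587 km³.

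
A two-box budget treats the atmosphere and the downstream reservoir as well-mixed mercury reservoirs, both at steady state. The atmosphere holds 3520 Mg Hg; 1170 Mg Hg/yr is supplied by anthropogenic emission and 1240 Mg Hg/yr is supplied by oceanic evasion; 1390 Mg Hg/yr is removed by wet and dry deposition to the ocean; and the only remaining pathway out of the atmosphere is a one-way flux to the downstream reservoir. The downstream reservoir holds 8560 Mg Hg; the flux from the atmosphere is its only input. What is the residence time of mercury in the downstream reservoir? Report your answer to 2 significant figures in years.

Balance the atmosphere: ΣF_in = 1170 + 1240 = 2410.0 Mg Hg/yr.
Flux to the downstream reservoir = ΣF_in − (1390) = 1020.0 Mg Hg/yr.
At steady state the output of the downstream reservoir equals its input, 1020.0 Mg Hg/yr.
τ = M / F = 8560 / 1020.0 = 8.392 yr.

8.4 yr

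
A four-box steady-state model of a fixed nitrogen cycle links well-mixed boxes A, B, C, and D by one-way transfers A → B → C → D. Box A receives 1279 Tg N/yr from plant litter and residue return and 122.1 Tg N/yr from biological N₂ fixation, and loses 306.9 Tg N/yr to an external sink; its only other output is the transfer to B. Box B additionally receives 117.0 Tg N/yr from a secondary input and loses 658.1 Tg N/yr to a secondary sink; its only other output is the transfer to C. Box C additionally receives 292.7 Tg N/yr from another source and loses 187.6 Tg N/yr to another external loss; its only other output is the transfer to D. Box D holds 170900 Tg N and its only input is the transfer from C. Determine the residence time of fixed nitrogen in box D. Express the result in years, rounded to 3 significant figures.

Box A: F(A→B) = (1279 + 122.1) − 306.9 = 1094.2 Tg N/yr.
Box B: F(B→C) = (1094.2 + 117.0) − 658.1 = 553.10 Tg N/yr.
Box C: F(C→D) = (553.10 + 292.7) − 187.6 = 658.20 Tg N/yr.
Box D throughput = its input = 658.20 Tg N/yr; τ = 170900 / 658.20 = 259.6 yr.

260 yr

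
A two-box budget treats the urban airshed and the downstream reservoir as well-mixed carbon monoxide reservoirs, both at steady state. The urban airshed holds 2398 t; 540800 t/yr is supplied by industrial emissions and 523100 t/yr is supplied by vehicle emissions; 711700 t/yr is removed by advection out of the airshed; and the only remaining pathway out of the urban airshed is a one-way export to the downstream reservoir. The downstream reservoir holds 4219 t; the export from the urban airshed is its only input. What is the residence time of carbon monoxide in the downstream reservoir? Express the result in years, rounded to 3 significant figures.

Balance the urban airshed: ΣF_in = 540800 + 523100 = 1.0639×10^6 t/yr.
Export to the downstream reservoir = ΣF_in − (711700) = 352200 t/yr.
At steady state the output of the downstream reservoir equals its input, 352200 t/yr.
τ = M / F = 4219 / 352200 = 0.01198 yr.

0.0120 yr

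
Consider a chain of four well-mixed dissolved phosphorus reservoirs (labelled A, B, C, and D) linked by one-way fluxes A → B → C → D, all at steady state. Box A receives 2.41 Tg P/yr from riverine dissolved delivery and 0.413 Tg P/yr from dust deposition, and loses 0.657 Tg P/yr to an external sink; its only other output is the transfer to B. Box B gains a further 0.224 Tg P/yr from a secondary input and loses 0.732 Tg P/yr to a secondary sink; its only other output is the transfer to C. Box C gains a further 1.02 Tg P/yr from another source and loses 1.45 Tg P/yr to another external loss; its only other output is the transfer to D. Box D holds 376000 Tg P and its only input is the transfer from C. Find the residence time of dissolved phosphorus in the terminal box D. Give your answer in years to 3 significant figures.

Box A: F(A→B) = (2.41 + 0.413) − 0.657 = 2.1660 Tg P/yr.
Box B: F(B→C) = (2.1660 + 0.224) − 0.732 = 1.6580 Tg P/yr.
Box C: F(C→D) = (1.6580 + 1.02) − 1.45 = 1.2280 Tg P/yr.
Box D throughput = its input = 1.2280 Tg P/yr; τ = 376000 / 1.2280 = 306200 yr.

306000 yr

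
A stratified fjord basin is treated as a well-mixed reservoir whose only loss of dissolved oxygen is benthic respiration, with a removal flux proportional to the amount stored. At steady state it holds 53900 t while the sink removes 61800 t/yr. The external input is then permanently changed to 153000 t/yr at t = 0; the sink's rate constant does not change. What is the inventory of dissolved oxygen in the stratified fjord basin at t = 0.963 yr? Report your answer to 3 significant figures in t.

The sink rate constant is k = F₀/M₀ = 61800/53900 = 1.147 yr⁻¹.
Solving dM/dt = F₁ − kM with M(0) = M₀ gives M(t) = F₁/k + (M₀ − F₁/k)·e^(−kt).
F₁/k = 153000/1.147 = 133440 t; kt = 1.147 × 0.963 = 1.104, e^(−kt) = 0.3315.
M(0.963) = 133440 + (53900 − 133440) × 0.3315 = 133440 − 26370 = 107070 t.

107000 t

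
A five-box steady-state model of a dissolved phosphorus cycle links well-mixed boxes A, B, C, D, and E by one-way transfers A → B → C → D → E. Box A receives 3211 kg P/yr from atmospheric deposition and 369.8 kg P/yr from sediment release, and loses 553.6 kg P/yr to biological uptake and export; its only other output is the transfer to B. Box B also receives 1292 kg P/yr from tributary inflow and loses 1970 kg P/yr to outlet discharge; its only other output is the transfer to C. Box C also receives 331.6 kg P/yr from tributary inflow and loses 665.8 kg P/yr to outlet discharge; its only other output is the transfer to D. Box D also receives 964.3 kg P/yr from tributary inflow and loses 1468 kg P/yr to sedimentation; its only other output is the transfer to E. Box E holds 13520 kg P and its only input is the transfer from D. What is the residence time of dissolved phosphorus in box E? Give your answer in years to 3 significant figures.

Box A: F(A→B) = (3211 + 369.8) − 553.6 = 3027.2 kg P/yr.
Box B: F(B→C) = (3027.2 + 1292) − 1970 = 2349.2 kg P/yr.
Box C: F(C→D) = (2349.2 + 331.6) − 665.8 = 2015.0 kg P/yr.
Box D: F(D→E) = (2015.0 + 964.3) − 1468 = 1511.3 kg P/yr.
Box E throughput = its input = 1511.3 kg P/yr; τ = 13520 / 1511.3 = 8.946 yr.

8.95 yr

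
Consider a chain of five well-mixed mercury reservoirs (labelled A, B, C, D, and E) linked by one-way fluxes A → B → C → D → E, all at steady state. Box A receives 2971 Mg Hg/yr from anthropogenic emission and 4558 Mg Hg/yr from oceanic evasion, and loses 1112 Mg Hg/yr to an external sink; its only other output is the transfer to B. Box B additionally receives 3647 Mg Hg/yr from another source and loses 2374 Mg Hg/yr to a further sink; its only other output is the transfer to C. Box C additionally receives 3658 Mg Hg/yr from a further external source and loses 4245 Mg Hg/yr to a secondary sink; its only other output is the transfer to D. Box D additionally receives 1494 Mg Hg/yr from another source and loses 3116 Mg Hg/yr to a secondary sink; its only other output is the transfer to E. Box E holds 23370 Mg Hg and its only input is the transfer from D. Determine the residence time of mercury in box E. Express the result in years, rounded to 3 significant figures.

Box A: F(A→B) = (2971 + 4558) − 1112 = 6417.0 Mg Hg/yr.
Box B: F(B→C) = (6417.0 + 3647) − 2374 = 7690.0 Mg Hg/yr.
Box C: F(C→D) = (7690.0 + 3658) − 4245 = 7103.0 Mg Hg/yr.
Box D: F(D→E) = (7103.0 + 1494) − 3116 = 5481.0 Mg Hg/yr.
Box E throughput = its input = 5481.0 Mg Hg/yr; τ = 23370 / 5481.0 = 4.264 yr.

4.26 yr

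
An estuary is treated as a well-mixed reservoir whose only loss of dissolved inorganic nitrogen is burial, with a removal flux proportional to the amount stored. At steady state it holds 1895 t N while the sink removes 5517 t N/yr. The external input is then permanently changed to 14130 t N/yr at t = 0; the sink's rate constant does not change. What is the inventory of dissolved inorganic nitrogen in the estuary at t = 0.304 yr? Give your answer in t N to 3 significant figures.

τ = M₀/F₀ = 1895/5517 = 0.3435 yr; rate constant k = 1/τ.
New steady state M_∞ = F₁/k = F₁·τ = 14130 × 0.3435 = 4853.4 t N.
M(t) = M_∞ + (M₀ − M_∞)·e^(−t/τ); t/τ = 0.304/0.3435 = 0.8850, so e^(−t/τ) = 0.4127.
M(t) = 4853.4 − 2958 × 0.4127 = 3632.5 t N.

3630 t N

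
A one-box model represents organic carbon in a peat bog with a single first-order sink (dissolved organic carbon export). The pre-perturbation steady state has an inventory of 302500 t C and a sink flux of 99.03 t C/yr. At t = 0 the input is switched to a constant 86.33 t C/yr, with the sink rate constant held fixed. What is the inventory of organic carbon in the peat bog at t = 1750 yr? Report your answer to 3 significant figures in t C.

τ = M₀/F₀ = 302500/99.03 = 3055 yr; rate constant k = 1/τ.
New steady state M_∞ = F₁/k = F₁·τ = 86.33 × 3055 = 263710 t C.
M(t) = M_∞ + (M₀ − M_∞)·e^(−t/τ); t/τ = 1750/3055 = 0.5729, so e^(−t/τ) = 0.5639.
M(t) = 263710 + 38790 × 0.5639 = 285580 t C.

286000 t C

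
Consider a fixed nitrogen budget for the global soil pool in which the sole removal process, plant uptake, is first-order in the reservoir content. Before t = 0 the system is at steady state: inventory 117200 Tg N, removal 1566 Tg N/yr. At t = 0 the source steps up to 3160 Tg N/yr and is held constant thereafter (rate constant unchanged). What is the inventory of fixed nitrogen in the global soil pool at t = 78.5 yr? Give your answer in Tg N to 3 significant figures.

195000 Tg N

Residence time τ = M₀/F₀ = 74.84 yr. The eventual steady state is M_∞ = M₀·(F₁/F₀) = 117200 × 3160/1566 = 236500 Tg N.
The anomaly ΔM(t) = M(t) − M_∞ decays as ΔM₀·e^(−t/τ) with ΔM₀ = 117200 − 236500 = −119300 Tg N.
At t = 78.5 yr, e^(−t/τ) = e^(−1.049) = 0.3503, so ΔM = −41790 Tg N and M = 236500 − 41790 = 194700 Tg N.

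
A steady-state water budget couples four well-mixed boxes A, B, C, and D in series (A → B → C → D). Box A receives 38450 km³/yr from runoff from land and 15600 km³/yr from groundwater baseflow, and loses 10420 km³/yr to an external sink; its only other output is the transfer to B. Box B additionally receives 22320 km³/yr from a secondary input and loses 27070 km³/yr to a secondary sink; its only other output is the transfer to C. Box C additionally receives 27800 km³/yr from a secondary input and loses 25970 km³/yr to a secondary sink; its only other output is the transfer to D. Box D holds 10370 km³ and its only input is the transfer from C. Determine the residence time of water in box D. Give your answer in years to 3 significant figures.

Box A: F(A→B) = (38450 + 15600) − 10420 = 43630 km³/yr.
Box B: F(B→C) = (43630 + 22320) − 27070 = 38880 km³/yr.
Box C: F(C→D) = (38880 + 27800) − 25970 = 40710 km³/yr.
Box D throughput = its input = 40710 km³/yr; τ = 10370 / 40710 = 0.2547 yr.

0.255 yr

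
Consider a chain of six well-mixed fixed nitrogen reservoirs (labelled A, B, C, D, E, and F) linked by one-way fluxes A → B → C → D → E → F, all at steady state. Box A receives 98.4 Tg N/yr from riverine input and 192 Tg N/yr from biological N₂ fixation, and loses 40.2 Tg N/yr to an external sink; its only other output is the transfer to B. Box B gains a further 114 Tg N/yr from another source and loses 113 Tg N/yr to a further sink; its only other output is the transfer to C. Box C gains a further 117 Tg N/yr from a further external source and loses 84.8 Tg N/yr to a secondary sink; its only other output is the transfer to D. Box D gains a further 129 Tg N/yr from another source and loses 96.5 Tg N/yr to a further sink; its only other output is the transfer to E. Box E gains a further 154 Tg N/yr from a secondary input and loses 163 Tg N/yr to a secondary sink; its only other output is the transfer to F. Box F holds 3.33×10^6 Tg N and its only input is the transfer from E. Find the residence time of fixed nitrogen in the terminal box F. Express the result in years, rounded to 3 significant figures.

10900 yr

Box A: F(A→B) = (98.4 + 192) − 40.2 = 250.20 Tg N/yr.
Box B: F(B→C) = (250.20 + 114) − 113 = 251.20 Tg N/yr.
Box C: F(C→D) = (251.20 + 117) − 84.8 = 283.40 Tg N/yr.
Box D: F(D→E) = (283.40 + 129) − 96.5 = 315.90 Tg N/yr.
Box E: F(E→F) = (315.90 + 154) − 163 = 306.90 Tg N/yr.
Box F throughput = its input = 306.90 Tg N/yr; τ = 3.33×10^6 / 306.90 = 10850 yr.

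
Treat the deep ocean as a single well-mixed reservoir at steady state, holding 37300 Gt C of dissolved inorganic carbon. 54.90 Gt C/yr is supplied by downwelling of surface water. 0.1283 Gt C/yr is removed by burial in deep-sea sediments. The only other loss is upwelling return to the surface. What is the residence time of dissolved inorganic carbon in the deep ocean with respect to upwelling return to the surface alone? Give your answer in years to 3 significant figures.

681 yr

At steady state ΣF_in = ΣF_out.
ΣF_in = 54.900 Gt C/yr.
Upwelling return to the surface flux = ΣF_in − (0.1283) = 54.900 − 0.1283 = 54.77 Gt C/yr.
τ = M / F = 37300 / 54.77 = 681.0 yr.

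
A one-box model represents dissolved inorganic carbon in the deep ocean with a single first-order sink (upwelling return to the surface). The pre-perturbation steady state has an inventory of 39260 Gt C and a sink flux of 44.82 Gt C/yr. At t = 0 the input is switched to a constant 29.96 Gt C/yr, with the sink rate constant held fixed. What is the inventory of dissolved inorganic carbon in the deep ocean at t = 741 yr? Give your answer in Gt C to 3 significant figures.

31800 Gt C

τ = M₀/F₀ = 39260/44.82 = 875.9 yr; rate constant k = 1/τ.
New steady state M_∞ = F₁/k = F₁·τ = 29.96 × 875.9 = 26243 Gt C.
M(t) = M_∞ + (M₀ − M_∞)·e^(−t/τ); t/τ = 741/875.9 = 0.8459, so e^(−t/τ) = 0.4292.
M(t) = 26243 + 13020 × 0.4292 = 31830 Gt C.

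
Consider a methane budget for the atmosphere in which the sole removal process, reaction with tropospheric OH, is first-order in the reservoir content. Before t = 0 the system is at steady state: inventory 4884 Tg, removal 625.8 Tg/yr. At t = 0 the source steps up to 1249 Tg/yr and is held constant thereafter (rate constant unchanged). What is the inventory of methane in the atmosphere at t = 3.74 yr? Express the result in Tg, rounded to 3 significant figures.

6740 Tg

The sink rate constant is k = F₀/M₀ = 625.8/4884 = 0.1281 yr⁻¹.
Solving dM/dt = F₁ − kM with M(0) = M₀ gives M(t) = F₁/k + (M₀ − F₁/k)·e^(−kt).
F₁/k = 1249/0.1281 = 9747.7 Tg; kt = 0.1281 × 3.74 = 0.4792, e^(−kt) = 0.6193.
M(3.74) = 9747.7 + (4884 − 9747.7) × 0.6193 = 9747.7 − 3012 = 6735.8 Tg.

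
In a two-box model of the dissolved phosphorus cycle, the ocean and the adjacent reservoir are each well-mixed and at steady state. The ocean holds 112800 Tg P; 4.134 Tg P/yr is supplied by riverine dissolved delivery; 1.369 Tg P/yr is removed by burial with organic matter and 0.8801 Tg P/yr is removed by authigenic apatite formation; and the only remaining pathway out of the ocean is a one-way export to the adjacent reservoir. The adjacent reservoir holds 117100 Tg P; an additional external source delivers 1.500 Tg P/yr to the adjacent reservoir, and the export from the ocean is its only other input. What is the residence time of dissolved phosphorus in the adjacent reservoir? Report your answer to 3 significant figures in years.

Balance the ocean: ΣF_in = 4.1340 Tg P/yr.
Export to the adjacent reservoir = ΣF_in − (1.369 + 0.8801) = 1.8849 Tg P/yr.
Total input to the adjacent reservoir = 1.8849 + 1.500 = 3.3849 Tg P/yr; at steady state this equals its total output.
τ = M / F = 117100 / 3.3849 = 34590 yr.

34600 yr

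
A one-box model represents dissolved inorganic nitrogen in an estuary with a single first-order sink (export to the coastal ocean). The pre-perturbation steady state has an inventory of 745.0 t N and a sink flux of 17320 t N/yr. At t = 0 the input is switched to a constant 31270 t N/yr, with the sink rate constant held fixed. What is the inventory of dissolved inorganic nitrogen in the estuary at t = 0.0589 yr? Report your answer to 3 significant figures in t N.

1190 t N

τ = M₀/F₀ = 745.0/17320 = 0.04301 yr; rate constant k = 1/τ.
New steady state M_∞ = F₁/k = F₁·τ = 31270 × 0.04301 = 1345.0 t N.
M(t) = M_∞ + (M₀ − M_∞)·e^(−t/τ); t/τ = 0.0589/0.04301 = 1.369, so e^(−t/τ) = 0.2543.
M(t) = 1345.0 − 600.0 × 0.2543 = 1192.5 t N.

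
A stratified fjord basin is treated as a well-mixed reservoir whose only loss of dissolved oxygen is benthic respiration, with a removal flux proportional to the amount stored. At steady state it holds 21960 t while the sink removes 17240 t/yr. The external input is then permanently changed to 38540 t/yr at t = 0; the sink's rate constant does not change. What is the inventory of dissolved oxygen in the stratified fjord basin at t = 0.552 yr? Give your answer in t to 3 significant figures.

τ = M₀/F₀ = 21960/17240 = 1.274 yr; rate constant k = 1/τ.
New steady state M_∞ = F₁/k = F₁·τ = 38540 × 1.274 = 49092 t.
M(t) = M_∞ + (M₀ − M_∞)·e^(−t/τ); t/τ = 0.552/1.274 = 0.4334, so e^(−t/τ) = 0.6483.
M(t) = 49092 − 27130 × 0.6483 = 31501 t.

31500 t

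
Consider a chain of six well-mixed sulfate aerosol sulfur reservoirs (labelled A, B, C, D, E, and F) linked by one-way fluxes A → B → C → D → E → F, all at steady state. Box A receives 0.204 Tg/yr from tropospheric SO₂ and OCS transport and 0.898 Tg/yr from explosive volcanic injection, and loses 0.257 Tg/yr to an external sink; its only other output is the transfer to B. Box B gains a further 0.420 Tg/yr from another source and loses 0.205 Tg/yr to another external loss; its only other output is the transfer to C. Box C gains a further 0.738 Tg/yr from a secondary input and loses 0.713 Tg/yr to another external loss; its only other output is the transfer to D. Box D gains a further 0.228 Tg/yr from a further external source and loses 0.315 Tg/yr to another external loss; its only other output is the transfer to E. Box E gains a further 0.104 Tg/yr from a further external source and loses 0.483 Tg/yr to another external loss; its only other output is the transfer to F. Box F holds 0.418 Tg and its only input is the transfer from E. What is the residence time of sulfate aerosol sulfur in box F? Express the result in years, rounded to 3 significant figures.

Box A: F(A→B) = (0.204 + 0.898) − 0.257 = 0.84500 Tg/yr.
Box B: F(B→C) = (0.84500 + 0.420) − 0.205 = 1.0600 Tg/yr.
Box C: F(C→D) = (1.0600 + 0.738) − 0.713 = 1.0850 Tg/yr.
Box D: F(D→E) = (1.0850 + 0.228) − 0.315 = 0.99800 Tg/yr.
Box E: F(E→F) = (0.99800 + 0.104) − 0.483 = 0.61900 Tg/yr.
Box F throughput = its input = 0.61900 Tg/yr; τ = 0.418 / 0.61900 = 0.6753 yr.

0.675 yr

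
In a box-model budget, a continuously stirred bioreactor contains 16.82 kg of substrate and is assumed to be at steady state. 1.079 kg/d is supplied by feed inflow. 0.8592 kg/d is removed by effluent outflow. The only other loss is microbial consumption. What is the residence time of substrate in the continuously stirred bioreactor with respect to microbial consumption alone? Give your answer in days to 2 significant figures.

77 d

At steady state ΣF_in = ΣF_out.
ΣF_in = 1.0790 kg/d.
Microbial consumption flux = ΣF_in − (0.8592) = 1.0790 − 0.8592 = 0.2198 kg/d.
τ = M / F = 16.82 / 0.2198 = 76.52 d.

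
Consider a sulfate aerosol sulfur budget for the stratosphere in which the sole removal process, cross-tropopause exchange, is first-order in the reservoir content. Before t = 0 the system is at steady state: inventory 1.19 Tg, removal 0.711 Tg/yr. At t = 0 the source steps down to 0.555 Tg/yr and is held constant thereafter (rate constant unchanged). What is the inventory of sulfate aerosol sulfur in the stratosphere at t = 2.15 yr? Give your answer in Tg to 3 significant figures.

The sink rate constant is k = F₀/M₀ = 0.711/1.19 = 0.5975 yr⁻¹.
Solving dM/dt = F₁ − kM with M(0) = M₀ gives M(t) = F₁/k + (M₀ − F₁/k)·e^(−kt).
F₁/k = 0.555/0.5975 = 0.92890 Tg; kt = 0.5975 × 2.15 = 1.285, e^(−kt) = 0.2768.
M(2.15) = 0.92890 + (1.19 − 0.92890) × 0.2768 = 0.92890 + 0.07226 = 1.0012 Tg.

1.00 Tg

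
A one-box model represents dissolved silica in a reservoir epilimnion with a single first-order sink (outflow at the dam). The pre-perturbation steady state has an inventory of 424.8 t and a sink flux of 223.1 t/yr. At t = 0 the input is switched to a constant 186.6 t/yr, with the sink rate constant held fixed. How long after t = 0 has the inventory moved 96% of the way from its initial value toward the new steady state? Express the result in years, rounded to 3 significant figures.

τ = M₀/F₀ = 424.8/223.1 = 1.904 yr.
The remaining gap fraction is e^(−t/τ); 96% covered ⇒ e^(−t/τ) = 0.0400.
t = −τ ln(0.0400) = 1.904 × 3.219 = 6.129 yr.

6.13 yr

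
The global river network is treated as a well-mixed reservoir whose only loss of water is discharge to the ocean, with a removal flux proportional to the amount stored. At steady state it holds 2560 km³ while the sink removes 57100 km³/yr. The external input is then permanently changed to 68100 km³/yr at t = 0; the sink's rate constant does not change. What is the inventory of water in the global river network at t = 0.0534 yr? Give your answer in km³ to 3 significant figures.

Residence time τ = M₀/F₀ = 0.04483 yr. The eventual steady state is M_∞ = M₀·(F₁/F₀) = 2560 × 68100/57100 = 3053.2 km³.
The anomaly ΔM(t) = M(t) − M_∞ decays as ΔM₀·e^(−t/τ) with ΔM₀ = 2560 − 3053.2 = −493.2 km³.
At t = 0.0534 yr, e^(−t/τ) = e^(−1.191) = 0.3039, so ΔM = −149.9 km³ and M = 3053.2 − 149.9 = 2903.3 km³.

2900 km³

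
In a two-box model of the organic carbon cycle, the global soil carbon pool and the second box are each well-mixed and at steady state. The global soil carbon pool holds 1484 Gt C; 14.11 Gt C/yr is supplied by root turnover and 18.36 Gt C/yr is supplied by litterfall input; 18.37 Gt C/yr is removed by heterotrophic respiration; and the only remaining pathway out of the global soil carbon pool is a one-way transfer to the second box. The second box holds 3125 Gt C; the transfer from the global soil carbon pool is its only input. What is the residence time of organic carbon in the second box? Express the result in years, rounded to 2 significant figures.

Balance the global soil carbon pool: ΣF_in = 14.11 + 18.36 = 32.470 Gt C/yr.
Transfer to the second box = ΣF_in − (18.37) = 14.100 Gt C/yr.
At steady state the output of the second box equals its input, 14.100 Gt C/yr.
τ = M / F = 3125 / 14.100 = 221.6 yr.

220 yr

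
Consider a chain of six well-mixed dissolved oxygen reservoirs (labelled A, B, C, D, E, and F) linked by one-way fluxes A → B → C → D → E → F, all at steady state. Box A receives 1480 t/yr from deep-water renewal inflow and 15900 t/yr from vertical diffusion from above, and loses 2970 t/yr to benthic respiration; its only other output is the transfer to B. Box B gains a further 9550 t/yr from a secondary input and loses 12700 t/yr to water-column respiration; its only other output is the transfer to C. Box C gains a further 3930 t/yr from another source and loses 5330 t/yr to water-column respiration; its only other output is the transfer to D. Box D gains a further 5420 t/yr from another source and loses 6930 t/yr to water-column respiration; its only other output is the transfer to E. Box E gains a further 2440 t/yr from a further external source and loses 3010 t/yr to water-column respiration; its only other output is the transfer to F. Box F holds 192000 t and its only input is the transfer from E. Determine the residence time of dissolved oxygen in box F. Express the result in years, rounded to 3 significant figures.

Box A: F(A→B) = (1480 + 15900) − 2970 = 14410 t/yr.
Box B: F(B→C) = (14410 + 9550) − 12700 = 11260 t/yr.
Box C: F(C→D) = (11260 + 3930) − 5330 = 9860.0 t/yr.
Box D: F(D→E) = (9860.0 + 5420) − 6930 = 8350.0 t/yr.
Box E: F(E→F) = (8350.0 + 2440) − 3010 = 7780.0 t/yr.
Box F throughput = its input = 7780.0 t/yr; τ = 192000 / 7780.0 = 24.68 yr.

24.7 yr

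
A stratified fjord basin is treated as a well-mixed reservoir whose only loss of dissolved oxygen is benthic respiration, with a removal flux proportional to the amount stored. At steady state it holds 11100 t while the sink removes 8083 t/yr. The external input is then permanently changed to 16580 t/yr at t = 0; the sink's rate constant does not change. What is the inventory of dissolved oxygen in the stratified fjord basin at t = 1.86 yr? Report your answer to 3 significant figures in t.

19800 t

Residence time τ = M₀/F₀ = 1.373 yr. The eventual steady state is M_∞ = M₀·(F₁/F₀) = 11100 × 16580/8083 = 22769 t.
The anomaly ΔM(t) = M(t) − M_∞ decays as ΔM₀·e^(−t/τ) with ΔM₀ = 11100 − 22769 = −11670 t.
At t = 1.86 yr, e^(−t/τ) = e^(−1.354) = 0.2581, so ΔM = −3012 t and M = 22769 − 3012 = 19757 t.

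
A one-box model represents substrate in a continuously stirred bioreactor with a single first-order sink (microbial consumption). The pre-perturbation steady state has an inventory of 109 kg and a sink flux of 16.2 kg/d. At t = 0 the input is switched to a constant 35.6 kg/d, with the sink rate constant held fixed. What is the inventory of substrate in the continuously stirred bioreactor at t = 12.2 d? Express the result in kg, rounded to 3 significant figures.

The sink rate constant is k = F₀/M₀ = 16.2/109 = 0.1486 d⁻¹.
Solving dM/dt = F₁ − kM with M(0) = M₀ gives M(t) = F₁/k + (M₀ − F₁/k)·e^(−kt).
F₁/k = 35.6/0.1486 = 239.53 kg; kt = 0.1486 × 12.2 = 1.813, e^(−kt) = 0.1631.
M(12.2) = 239.53 + (109 − 239.53) × 0.1631 = 239.53 − 21.29 = 218.24 kg.

218 kg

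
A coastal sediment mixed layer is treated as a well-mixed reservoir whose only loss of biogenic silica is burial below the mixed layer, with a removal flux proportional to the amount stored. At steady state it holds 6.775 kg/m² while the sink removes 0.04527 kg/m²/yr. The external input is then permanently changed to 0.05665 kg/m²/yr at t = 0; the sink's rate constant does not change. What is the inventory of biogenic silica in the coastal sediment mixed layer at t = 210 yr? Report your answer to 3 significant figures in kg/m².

τ = M₀/F₀ = 6.775/0.04527 = 149.7 yr; rate constant k = 1/τ.
New steady state M_∞ = F₁/k = F₁·τ = 0.05665 × 149.7 = 8.4781 kg/m².
M(t) = M_∞ + (M₀ − M_∞)·e^(−t/τ); t/τ = 210/149.7 = 1.403, so e^(−t/τ) = 0.2458.
M(t) = 8.4781 − 1.703 × 0.2458 = 8.0595 kg/m².

8.06 kg/m²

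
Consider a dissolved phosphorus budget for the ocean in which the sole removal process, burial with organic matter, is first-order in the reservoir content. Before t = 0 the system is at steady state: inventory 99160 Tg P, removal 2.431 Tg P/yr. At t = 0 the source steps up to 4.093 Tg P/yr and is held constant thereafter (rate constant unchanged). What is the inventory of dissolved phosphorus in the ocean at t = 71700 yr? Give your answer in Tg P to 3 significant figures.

The sink rate constant is k = F₀/M₀ = 2.431/99160 = 2.452×10^-5 yr⁻¹.
Solving dM/dt = F₁ − kM with M(0) = M₀ gives M(t) = F₁/k + (M₀ − F₁/k)·e^(−kt).
F₁/k = 4.093/2.452×10^-5 = 166950 Tg P; kt = 2.452×10^-5 × 71700 = 1.758, e^(−kt) = 0.1724.
M(71700) = 166950 + (99160 − 166950) × 0.1724 = 166950 − 11690 = 155260 Tg P.

155000 Tg P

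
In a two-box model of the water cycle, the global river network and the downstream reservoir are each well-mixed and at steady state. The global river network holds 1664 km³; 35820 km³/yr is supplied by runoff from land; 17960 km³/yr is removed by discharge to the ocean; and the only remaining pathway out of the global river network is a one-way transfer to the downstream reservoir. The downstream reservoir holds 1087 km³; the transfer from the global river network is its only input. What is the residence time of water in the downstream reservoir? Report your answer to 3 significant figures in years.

Balance the global river network: ΣF_in = 35820 km³/yr.
Transfer to the downstream reservoir = ΣF_in − (17960) = 17860 km³/yr.
At steady state the output of the downstream reservoir equals its input, 17860 km³/yr.
τ = M / F = 1087 / 17860 = 0.06086 yr.

0.0609 yr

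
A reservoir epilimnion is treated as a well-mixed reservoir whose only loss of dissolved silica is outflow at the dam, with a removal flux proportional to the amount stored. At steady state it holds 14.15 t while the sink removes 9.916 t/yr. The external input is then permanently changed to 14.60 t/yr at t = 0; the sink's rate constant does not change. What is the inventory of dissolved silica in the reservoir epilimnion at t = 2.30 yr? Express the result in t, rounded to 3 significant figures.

The sink rate constant is k = F₀/M₀ = 9.916/14.15 = 0.7008 yr⁻¹.
Solving dM/dt = F₁ − kM with M(0) = M₀ gives M(t) = F₁/k + (M₀ − F₁/k)·e^(−kt).
F₁/k = 14.60/0.7008 = 20.834 t; kt = 0.7008 × 2.30 = 1.612, e^(−kt) = 0.1995.
M(2.30) = 20.834 + (14.15 − 20.834) × 0.1995 = 20.834 − 1.334 = 19.500 t.

19.5 t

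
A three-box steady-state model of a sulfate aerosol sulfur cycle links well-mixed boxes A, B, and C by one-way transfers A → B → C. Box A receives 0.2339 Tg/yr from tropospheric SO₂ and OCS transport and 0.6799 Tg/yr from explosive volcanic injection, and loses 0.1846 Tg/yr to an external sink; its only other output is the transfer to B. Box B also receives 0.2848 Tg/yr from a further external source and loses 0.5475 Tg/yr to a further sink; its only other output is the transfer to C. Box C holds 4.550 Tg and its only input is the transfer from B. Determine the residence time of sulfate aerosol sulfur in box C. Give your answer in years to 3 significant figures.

Box A: F(A→B) = (0.2339 + 0.6799) − 0.1846 = 0.72920 Tg/yr.
Box B: F(B→C) = (0.72920 + 0.2848) − 0.5475 = 0.46650 Tg/yr.
Box C throughput = its input = 0.46650 Tg/yr; τ = 4.550 / 0.46650 = 9.753 yr.

9.75 yr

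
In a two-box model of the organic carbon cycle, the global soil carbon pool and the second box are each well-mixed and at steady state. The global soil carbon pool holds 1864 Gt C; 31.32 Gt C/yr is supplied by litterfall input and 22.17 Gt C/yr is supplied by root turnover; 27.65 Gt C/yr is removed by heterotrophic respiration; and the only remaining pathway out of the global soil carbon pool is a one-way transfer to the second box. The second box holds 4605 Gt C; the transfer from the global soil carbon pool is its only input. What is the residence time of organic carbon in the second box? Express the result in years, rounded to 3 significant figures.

Balance the global soil carbon pool: ΣF_in = 31.32 + 22.17 = 53.490 Gt C/yr.
Transfer to the second box = ΣF_in − (27.65) = 25.840 Gt C/yr.
At steady state the output of the second box equals its input, 25.840 Gt C/yr.
τ = M / F = 4605 / 25.840 = 178.2 yr.

178 yr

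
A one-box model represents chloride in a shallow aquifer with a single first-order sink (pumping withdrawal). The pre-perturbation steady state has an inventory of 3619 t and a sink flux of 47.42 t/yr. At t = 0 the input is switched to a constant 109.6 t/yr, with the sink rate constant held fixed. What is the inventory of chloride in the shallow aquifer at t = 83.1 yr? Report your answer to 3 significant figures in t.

The sink rate constant is k = F₀/M₀ = 47.42/3619 = 0.01310 yr⁻¹.
Solving dM/dt = F₁ − kM with M(0) = M₀ gives M(t) = F₁/k + (M₀ − F₁/k)·e^(−kt).
F₁/k = 109.6/0.01310 = 8364.5 t; kt = 0.01310 × 83.1 = 1.089, e^(−kt) = 0.3366.
M(83.1) = 8364.5 + (3619 − 8364.5) × 0.3366 = 8364.5 − 1597 = 6767.1 t.

6770 t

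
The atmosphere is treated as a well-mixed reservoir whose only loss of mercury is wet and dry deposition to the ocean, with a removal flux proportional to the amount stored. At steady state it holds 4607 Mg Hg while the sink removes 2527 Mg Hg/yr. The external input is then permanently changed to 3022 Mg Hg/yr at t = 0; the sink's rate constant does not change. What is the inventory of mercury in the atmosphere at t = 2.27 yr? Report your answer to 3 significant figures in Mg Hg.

The sink rate constant is k = F₀/M₀ = 2527/4607 = 0.5485 yr⁻¹.
Solving dM/dt = F₁ − kM with M(0) = M₀ gives M(t) = F₁/k + (M₀ − F₁/k)·e^(−kt).
F₁/k = 3022/0.5485 = 5509.4 Mg Hg; kt = 0.5485 × 2.27 = 1.245, e^(−kt) = 0.2879.
M(2.27) = 5509.4 + (4607 − 5509.4) × 0.2879 = 5509.4 − 259.8 = 5249.6 Mg Hg.

5250 Mg Hg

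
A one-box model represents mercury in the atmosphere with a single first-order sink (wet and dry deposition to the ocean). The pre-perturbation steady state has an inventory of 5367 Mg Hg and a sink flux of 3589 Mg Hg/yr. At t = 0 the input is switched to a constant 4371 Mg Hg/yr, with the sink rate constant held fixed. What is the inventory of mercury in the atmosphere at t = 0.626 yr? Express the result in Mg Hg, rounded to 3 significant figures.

5770 Mg Hg

τ = M₀/F₀ = 5367/3589 = 1.495 yr; rate constant k = 1/τ.
New steady state M_∞ = F₁/k = F₁·τ = 4371 × 1.495 = 6536.4 Mg Hg.
M(t) = M_∞ + (M₀ − M_∞)·e^(−t/τ); t/τ = 0.626/1.495 = 0.4186, so e^(−t/τ) = 0.6580.
M(t) = 6536.4 − 1169 × 0.6580 = 5767.0 Mg Hg.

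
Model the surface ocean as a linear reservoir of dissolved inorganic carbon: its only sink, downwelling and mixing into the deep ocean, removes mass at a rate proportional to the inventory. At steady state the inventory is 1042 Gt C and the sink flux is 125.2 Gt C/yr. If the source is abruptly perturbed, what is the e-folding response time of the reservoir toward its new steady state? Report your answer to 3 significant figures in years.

For a linear reservoir the response time equals the residence time τ = M/F.
τ = 1042 / 125.2 = 8.323 yr.

8.32 yr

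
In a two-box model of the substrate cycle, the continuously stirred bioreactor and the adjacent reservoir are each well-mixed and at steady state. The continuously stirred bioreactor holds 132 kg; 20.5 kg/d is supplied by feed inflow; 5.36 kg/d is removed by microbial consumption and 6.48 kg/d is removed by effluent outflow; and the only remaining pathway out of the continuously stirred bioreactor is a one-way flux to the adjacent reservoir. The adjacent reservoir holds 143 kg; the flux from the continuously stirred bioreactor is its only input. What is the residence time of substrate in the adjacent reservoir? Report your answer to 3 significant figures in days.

16.5 d

Balance the continuously stirred bioreactor: ΣF_in = 20.500 kg/d.
Flux to the adjacent reservoir = ΣF_in − (5.36 + 6.48) = 8.6600 kg/d.
At steady state the output of the adjacent reservoir equals its input, 8.6600 kg/d.
τ = M / F = 143 / 8.6600 = 16.51 d.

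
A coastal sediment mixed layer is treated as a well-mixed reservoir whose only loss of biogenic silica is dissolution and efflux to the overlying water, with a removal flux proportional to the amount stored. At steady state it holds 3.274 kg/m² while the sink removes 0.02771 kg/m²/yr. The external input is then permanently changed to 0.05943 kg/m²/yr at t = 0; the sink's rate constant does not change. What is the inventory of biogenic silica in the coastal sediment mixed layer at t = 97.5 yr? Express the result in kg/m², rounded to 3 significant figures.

5.38 kg/m²

Residence time τ = M₀/F₀ = 118.2 yr. The eventual steady state is M_∞ = M₀·(F₁/F₀) = 3.274 × 0.05943/0.02771 = 7.0218 kg/m².
The anomaly ΔM(t) = M(t) − M_∞ decays as ΔM₀·e^(−t/τ) with ΔM₀ = 3.274 − 7.0218 = −3.748 kg/m².
At t = 97.5 yr, e^(−t/τ) = e^(−0.8252) = 0.4381, so ΔM = −1.642 kg/m² and M = 7.0218 − 1.642 = 5.3797 kg/m².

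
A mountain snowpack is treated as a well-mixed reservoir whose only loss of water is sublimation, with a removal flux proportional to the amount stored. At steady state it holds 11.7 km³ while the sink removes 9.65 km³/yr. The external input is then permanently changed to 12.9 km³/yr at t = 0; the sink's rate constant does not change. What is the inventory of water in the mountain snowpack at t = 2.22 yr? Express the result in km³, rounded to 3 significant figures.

Residence time τ = M₀/F₀ = 1.212 yr. The eventual steady state is M_∞ = M₀·(F₁/F₀) = 11.7 × 12.9/9.65 = 15.640 km³.
The anomaly ΔM(t) = M(t) − M_∞ decays as ΔM₀·e^(−t/τ) with ΔM₀ = 11.7 − 15.640 = −3.940 km³.
At t = 2.22 yr, e^(−t/τ) = e^(−1.831) = 0.1602, so ΔM = −0.6314 km³ and M = 15.640 − 0.6314 = 15.009 km³.

15.0 km³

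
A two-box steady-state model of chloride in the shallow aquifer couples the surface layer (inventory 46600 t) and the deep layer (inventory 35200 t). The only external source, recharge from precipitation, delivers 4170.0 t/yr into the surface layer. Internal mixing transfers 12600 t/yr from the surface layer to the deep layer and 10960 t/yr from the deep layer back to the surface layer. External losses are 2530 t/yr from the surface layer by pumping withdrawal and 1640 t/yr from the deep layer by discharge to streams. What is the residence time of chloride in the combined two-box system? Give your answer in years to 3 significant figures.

19.6 yr

Residence time in the combined system uses the total inventory and the total *external* removal — internal exchanges between the two boxes cancel.
M_total = 46600 + 35200 = 81800 t.
ΣF_external_out = 2530 + 1640 = 4170.0 t/yr.
τ = M_total / ΣF_ext = 81800 / 4170.0 = 19.62 yr.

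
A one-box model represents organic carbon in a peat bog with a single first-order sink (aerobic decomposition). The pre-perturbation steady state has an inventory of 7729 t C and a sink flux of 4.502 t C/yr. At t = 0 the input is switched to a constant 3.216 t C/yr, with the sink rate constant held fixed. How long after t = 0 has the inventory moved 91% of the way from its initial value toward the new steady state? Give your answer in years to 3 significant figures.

4130 yr

τ = M₀/F₀ = 7729/4.502 = 1717 yr.
The remaining gap fraction is e^(−t/τ); 91% covered ⇒ e^(−t/τ) = 0.0900.
t = −τ ln(0.0900) = 1717 × 2.408 = 4134 yr.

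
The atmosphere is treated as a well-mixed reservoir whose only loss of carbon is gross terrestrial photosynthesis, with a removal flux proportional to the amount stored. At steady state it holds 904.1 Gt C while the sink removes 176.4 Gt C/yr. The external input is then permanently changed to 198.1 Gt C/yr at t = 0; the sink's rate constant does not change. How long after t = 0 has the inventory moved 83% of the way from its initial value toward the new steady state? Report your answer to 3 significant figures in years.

τ = M₀/F₀ = 904.1/176.4 = 5.125 yr.
The remaining gap fraction is e^(−t/τ); 83% covered ⇒ e^(−t/τ) = 0.170.
t = −τ ln(0.170) = 5.125 × 1.772 = 9.082 yr.

9.08 yr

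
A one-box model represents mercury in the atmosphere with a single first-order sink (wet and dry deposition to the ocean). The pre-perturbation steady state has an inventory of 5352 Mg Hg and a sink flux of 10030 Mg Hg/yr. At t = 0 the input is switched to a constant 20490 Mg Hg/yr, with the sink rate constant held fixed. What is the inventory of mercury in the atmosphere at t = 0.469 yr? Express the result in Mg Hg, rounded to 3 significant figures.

8620 Mg Hg

The sink rate constant is k = F₀/M₀ = 10030/5352 = 1.874 yr⁻¹.
Solving dM/dt = F₁ − kM with M(0) = M₀ gives M(t) = F₁/k + (M₀ − F₁/k)·e^(−kt).
F₁/k = 20490/1.874 = 10933 Mg Hg; kt = 1.874 × 0.469 = 0.8789, e^(−kt) = 0.4152.
M(0.469) = 10933 + (5352 − 10933) × 0.4152 = 10933 − 2318 = 8615.9 Mg Hg.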